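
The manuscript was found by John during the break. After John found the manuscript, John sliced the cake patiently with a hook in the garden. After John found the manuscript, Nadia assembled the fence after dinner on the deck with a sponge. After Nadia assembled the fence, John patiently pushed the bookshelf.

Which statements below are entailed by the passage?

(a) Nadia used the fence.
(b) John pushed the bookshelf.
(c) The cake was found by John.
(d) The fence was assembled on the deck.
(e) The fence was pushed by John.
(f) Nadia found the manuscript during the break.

(a) Not entailed — the fence is the patient, not an instrument — Nadia used a sponge.
(b) Entailed — the original entails any weakening of itself; this just drops 'patiently'.
(c) Not entailed — John found the manuscript, not the cake; the cake belongs to the slicing event.
(d) Entailed — this follows by dropping conjuncts from the assembling event's description.
(e) Not entailed — John pushed the bookshelf, not the fence; the fence belongs to the assembling event.
(f) Not entailed — the passage has John finding the manuscript, not Nadia.

(b), (d)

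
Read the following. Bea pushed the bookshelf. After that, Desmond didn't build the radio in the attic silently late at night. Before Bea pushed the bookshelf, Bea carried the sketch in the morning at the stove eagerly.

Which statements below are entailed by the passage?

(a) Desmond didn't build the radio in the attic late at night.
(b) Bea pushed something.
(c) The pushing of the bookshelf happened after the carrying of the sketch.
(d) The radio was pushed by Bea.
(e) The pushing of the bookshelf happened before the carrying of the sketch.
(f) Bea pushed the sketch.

(b), (c)

(a) Not entailed — dropping 'silently' under negation is not valid — the original leaves open that Desmond built the radio some other way.
(b) Entailed — every conjunct here is already in the original pushing event.
(c) Entailed — the narrative places the carrying before the pushing.
(d) Not entailed — Bea pushed the bookshelf, not the radio; the radio belongs to the building event.
(e) Not entailed — the narrative places the carrying before the pushing, not after.
(f) Not entailed — Bea pushed the bookshelf, not the sketch; the sketch belongs to the carrying event.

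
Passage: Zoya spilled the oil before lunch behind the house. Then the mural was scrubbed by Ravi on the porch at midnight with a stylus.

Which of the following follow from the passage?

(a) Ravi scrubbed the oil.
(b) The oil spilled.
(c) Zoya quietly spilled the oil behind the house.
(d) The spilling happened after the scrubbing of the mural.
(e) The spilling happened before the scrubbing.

(b), (e)

(a) Not entailed — Ravi scrubbed the mural, not the oil; the oil belongs to the spilling event.
(b) Entailed — 'Zoya spilled the oil' is causative; it entails the inchoative 'the oil spilled'.
(c) Not entailed — 'quietly' adds information not in the original event.
(d) Not entailed — the narrative places the spilling before the scrubbing, not after.
(e) Entailed — the narrative places the spilling before the scrubbing.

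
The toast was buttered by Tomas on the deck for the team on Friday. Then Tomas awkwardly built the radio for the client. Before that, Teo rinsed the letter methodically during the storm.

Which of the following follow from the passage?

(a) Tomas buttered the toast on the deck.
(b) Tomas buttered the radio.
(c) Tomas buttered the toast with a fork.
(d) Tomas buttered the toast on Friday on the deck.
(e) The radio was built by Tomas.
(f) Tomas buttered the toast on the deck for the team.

(a), (d), (e), (f)

(a) Entailed — dropping 'on Friday', 'for the team' leaves a sub-description the original still satisfies.
(b) Not entailed — Tomas buttered the toast, not the radio; the radio belongs to the building event.
(c) Not entailed — 'with a fork' adds information not in the original event.
(d) Entailed — this follows by dropping conjuncts from the buttering event's description.
(e) Entailed — this follows by dropping conjuncts from the building event's description.
(f) Entailed — the original entails any weakening of itself; this just drops 'on Friday'.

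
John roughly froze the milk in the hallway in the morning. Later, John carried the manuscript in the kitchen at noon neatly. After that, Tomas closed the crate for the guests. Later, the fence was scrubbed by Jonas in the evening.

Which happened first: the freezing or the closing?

The connectives place the freezing before the closing.

the freezing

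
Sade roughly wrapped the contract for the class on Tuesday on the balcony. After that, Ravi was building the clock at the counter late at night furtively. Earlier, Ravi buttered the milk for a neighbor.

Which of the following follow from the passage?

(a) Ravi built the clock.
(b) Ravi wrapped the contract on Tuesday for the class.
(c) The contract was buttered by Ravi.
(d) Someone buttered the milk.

(d)

(a) Not entailed — 'was building' is progressive on an accomplishment; it does not entail the completed 'built'.
(b) Not entailed — the passage has Sade wrapping the contract, not Ravi.
(c) Not entailed — Ravi buttered the milk, not the contract; the contract belongs to the wrapping event.
(d) Entailed — dropping 'for a neighbor' and generalizing the agent leaves a sub-description the original still satisfies.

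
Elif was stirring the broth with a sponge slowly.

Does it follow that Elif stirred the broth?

yes

'stir' is atelic; if Elif was stirring the broth, then Elif stirred the broth (for some time).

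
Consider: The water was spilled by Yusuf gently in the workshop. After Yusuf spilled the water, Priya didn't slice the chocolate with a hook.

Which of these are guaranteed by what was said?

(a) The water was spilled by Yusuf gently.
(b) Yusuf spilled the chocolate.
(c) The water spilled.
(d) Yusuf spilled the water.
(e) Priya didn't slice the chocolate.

(a), (c), (d)

(a) Entailed — every conjunct here is already in the original spilling event.
(b) Not entailed — Yusuf spilled the water, not the chocolate; the chocolate belongs to the slicing event.
(c) Entailed — 'Yusuf spilled the water' is causative; it entails the inchoative 'the water spilled'.
(d) Entailed — every conjunct here is already in the original spilling event.
(e) Not entailed — dropping 'with a hook' under negation is not valid — the original leaves open that Priya sliced the chocolate some other way.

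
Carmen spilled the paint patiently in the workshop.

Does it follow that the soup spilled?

no

Nothing is said about any soup; only the paint is affected.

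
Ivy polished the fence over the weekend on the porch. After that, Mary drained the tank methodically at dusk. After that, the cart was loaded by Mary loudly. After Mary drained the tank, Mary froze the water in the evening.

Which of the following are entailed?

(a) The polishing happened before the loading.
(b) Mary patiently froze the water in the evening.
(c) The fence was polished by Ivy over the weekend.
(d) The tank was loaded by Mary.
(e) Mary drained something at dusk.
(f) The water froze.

(a), (c), (e), (f)

(a) Entailed — the narrative places the polishing before the loading.
(b) Not entailed — 'patiently' adds information not in the original event.
(c) Entailed — dropping 'on the porch' leaves a sub-description the original still satisfies.
(d) Not entailed — Mary loaded the cart, not the tank; the tank belongs to the draining event.
(e) Entailed — the original entails any weakening of itself; this just drops 'methodically' and generalizes the patient.
(f) Entailed — 'Mary froze the water' is causative; it entails the inchoative 'the water froze'.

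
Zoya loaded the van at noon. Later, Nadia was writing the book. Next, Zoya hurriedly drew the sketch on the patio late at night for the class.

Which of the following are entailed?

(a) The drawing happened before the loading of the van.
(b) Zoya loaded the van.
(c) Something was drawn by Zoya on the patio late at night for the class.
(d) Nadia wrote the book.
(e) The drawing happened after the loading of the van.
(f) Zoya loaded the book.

(b), (c), (e)

(a) Not entailed — the narrative places the loading before the drawing, not after.
(b) Entailed — every conjunct here is already in the original loading event.
(c) Entailed — dropping 'hurriedly' and generalizing the patient leaves a sub-description the original still satisfies.
(d) Not entailed — 'was writing' is progressive on an accomplishment; it does not entail the completed 'wrote'.
(e) Entailed — the narrative places the loading before the drawing.
(f) Not entailed — Zoya loaded the van, not the book; the book belongs to the writing event.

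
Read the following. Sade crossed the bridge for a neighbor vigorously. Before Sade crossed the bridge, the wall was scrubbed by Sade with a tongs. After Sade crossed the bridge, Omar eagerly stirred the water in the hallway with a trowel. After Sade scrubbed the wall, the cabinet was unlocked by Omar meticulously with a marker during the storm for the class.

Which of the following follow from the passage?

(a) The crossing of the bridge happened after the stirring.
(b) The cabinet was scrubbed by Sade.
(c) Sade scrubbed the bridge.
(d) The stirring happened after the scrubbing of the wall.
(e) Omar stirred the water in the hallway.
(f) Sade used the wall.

(d), (e)

(a) Not entailed — the narrative places the crossing before the stirring, not after.
(b) Not entailed — Sade scrubbed the wall, not the cabinet; the cabinet belongs to the unlocking event.
(c) Not entailed — Sade scrubbed the wall, not the bridge; the bridge belongs to the crossing event.
(d) Entailed — the narrative places the scrubbing before the stirring.
(e) Entailed — dropping 'eagerly', 'with a trowel' leaves a sub-description the original still satisfies.
(f) Not entailed — the wall is the patient, not an instrument — Sade used a tongs.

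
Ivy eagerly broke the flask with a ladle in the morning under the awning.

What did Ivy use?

'with a ladle' marks the instrument of the breaking event.

a ladle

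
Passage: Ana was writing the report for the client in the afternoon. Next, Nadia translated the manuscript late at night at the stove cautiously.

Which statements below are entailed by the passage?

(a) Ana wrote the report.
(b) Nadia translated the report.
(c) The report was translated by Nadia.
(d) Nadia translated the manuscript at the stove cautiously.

(a) Not entailed — 'was writing' is progressive on an accomplishment; it does not entail the completed 'wrote'.
(b) Not entailed — Nadia translated the manuscript, not the report; the report belongs to the writing event.
(c) Not entailed — Nadia translated the manuscript, not the report; the report belongs to the writing event.
(d) Entailed — every conjunct here is already in the original translating event.

(d)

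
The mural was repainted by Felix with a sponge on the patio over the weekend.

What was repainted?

'the mural' marks the patient of the repainting event.

the mural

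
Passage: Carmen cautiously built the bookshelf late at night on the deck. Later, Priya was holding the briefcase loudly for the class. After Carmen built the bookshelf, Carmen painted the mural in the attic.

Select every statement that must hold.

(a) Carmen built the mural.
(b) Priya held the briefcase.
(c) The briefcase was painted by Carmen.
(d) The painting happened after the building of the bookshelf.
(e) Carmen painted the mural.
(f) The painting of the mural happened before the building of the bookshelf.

(a) Not entailed — Carmen built the bookshelf, not the mural; the mural belongs to the painting event.
(b) Entailed — 'hold' is an activity; 'was holding' entails that some holding happened, so 'held' holds.
(c) Not entailed — Carmen painted the mural, not the briefcase; the briefcase belongs to the holding event.
(d) Entailed — the narrative places the building before the painting.
(e) Entailed — every conjunct here is already in the original painting event.
(f) Not entailed — the narrative places the building before the painting, not after.

(b), (d), (e)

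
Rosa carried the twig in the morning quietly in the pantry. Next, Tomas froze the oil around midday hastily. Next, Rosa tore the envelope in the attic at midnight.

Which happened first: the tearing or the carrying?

the carrying

The connectives place the carrying before the tearing.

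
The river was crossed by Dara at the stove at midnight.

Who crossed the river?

Dara

'Dara' marks the agent of the crossing event.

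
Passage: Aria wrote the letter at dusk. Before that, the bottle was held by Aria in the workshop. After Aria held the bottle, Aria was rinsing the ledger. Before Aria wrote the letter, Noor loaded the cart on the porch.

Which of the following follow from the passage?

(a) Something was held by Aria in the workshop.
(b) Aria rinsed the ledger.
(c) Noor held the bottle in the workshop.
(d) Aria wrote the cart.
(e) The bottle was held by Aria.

(a) Entailed — generalizing the patient leaves a sub-description the original still satisfies.
(b) Entailed — 'rinse' is an activity; 'was rinsing' entails that some rinsing happened, so 'rinsed' holds.
(c) Not entailed — the passage has Aria holding the bottle, not Noor.
(d) Not entailed — Aria wrote the letter, not the cart; the cart belongs to the loading event.
(e) Entailed — this follows by dropping conjuncts from the holding event's description.

(a), (b), (e)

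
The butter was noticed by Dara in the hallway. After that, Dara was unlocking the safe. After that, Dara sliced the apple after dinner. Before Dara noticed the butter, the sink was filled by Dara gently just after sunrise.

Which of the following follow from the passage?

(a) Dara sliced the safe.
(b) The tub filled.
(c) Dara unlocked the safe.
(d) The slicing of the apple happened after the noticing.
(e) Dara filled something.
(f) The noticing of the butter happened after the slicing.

(d), (e)

(a) Not entailed — Dara sliced the apple, not the safe; the safe belongs to the unlocking event.
(b) Not entailed — the sink is what filled, not the tub.
(c) Not entailed — 'was unlocking' is progressive on an accomplishment; it does not entail the completed 'unlocked'.
(d) Entailed — the narrative places the noticing before the slicing.
(e) Entailed — this follows by dropping conjuncts from the filling event's description.
(f) Not entailed — the narrative places the noticing before the slicing, not after.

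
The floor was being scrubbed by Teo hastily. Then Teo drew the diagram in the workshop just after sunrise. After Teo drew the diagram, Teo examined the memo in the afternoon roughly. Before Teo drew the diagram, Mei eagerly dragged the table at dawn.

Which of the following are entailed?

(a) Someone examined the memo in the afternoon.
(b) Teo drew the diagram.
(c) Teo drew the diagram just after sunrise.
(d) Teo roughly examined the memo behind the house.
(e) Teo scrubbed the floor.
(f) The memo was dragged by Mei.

(a) Entailed — this follows by dropping conjuncts from the examining event's description.
(b) Entailed — the original entails any weakening of itself; this just drops 'in the workshop', 'just after sunrise'.
(c) Entailed — dropping 'in the workshop' leaves a sub-description the original still satisfies.
(d) Not entailed — 'behind the house' adds information not in the original event.
(e) Entailed — 'scrub' is an activity; 'was scrubbing' entails that some scrubbing happened, so 'scrubbed' holds.
(f) Not entailed — Mei dragged the table, not the memo; the memo belongs to the examining event.

(a), (b), (c), (e)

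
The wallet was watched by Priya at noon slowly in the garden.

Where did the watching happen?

'in the garden' marks the location of the watching event.

in the garden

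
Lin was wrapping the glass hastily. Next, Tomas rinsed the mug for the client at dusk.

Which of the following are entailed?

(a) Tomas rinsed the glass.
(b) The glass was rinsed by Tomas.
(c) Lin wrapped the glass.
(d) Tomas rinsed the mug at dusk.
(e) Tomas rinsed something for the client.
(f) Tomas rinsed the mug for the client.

(a) Not entailed — Tomas rinsed the mug, not the glass; the glass belongs to the wrapping event.
(b) Not entailed — Tomas rinsed the mug, not the glass; the glass belongs to the wrapping event.
(c) Not entailed — 'was wrapping' is progressive on an accomplishment; it does not entail the completed 'wrapped'.
(d) Entailed — every conjunct here is already in the original rinsing event.
(e) Entailed — the original entails any weakening of itself; this just drops 'at dusk' and generalizes the patient.
(f) Entailed — dropping 'at dusk' leaves a sub-description the original still satisfies.

(d), (e), (f)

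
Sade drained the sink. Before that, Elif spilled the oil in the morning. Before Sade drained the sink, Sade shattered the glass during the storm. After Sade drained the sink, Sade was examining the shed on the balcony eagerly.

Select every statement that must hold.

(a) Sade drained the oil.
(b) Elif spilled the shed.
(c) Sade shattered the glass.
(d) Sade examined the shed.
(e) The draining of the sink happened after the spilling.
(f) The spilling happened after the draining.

(c), (d), (e)

(a) Not entailed — Sade drained the sink, not the oil; the oil belongs to the spilling event.
(b) Not entailed — Elif spilled the oil, not the shed; the shed belongs to the examining event.
(c) Entailed — every conjunct here is already in the original shattering event.
(d) Entailed — 'examine' is an activity; 'was examining' entails that some examining happened, so 'examined' holds.
(e) Entailed — the narrative places the spilling before the draining.
(f) Not entailed — the narrative places the spilling before the draining, not after.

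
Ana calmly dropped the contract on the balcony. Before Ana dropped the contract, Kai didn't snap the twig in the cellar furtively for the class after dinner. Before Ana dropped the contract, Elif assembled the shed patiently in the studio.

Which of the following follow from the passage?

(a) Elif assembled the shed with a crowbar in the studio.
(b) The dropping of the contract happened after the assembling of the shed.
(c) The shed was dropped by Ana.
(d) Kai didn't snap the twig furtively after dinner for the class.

(b)

(a) Not entailed — 'with a crowbar' adds information not in the original event.
(b) Entailed — the narrative places the assembling before the dropping.
(c) Not entailed — Ana dropped the contract, not the shed; the shed belongs to the assembling event.
(d) Not entailed — dropping 'in the cellar' under negation is not valid — the original leaves open that Kai snapped the twig some other way.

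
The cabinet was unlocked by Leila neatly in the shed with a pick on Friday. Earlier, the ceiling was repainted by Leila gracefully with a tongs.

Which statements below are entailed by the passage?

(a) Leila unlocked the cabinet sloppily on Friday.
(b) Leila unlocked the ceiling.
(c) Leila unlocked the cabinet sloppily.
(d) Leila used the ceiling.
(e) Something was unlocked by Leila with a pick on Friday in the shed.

(a) Not entailed — 'sloppily' adds a manner not in (and inconsistent with) the original.
(b) Not entailed — Leila unlocked the cabinet, not the ceiling; the ceiling belongs to the repainting event.
(c) Not entailed — 'sloppily' adds a manner not in (and inconsistent with) the original.
(d) Not entailed — the ceiling is the patient, not an instrument — Leila used a tongs.
(e) Entailed — dropping 'neatly' and generalizing the patient leaves a sub-description the original still satisfies.

(e)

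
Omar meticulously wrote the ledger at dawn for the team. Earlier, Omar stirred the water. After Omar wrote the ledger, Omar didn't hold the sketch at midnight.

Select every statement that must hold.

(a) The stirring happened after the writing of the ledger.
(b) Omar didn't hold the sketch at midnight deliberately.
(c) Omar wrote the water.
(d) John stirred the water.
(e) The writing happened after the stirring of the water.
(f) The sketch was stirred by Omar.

(b), (e)

(a) Not entailed — the narrative places the stirring before the writing, not after.
(b) Entailed — under negation, adding a further restriction is entailed: if no such holding event occurred, none occurred deliberately either.
(c) Not entailed — Omar wrote the ledger, not the water; the water belongs to the stirring event.
(d) Not entailed — the passage has Omar stirring the water, not John.
(e) Entailed — the narrative places the stirring before the writing.
(f) Not entailed — Omar stirred the water, not the sketch; the sketch belongs to the holding event.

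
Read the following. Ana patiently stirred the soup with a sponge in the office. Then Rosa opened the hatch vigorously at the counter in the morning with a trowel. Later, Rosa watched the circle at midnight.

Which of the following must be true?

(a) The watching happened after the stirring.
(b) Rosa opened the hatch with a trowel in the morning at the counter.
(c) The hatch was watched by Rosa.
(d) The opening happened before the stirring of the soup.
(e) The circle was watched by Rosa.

(a), (b), (e)

(a) Entailed — the narrative places the stirring before the watching.
(b) Entailed — the original entails any weakening of itself; this just drops 'vigorously'.
(c) Not entailed — Rosa watched the circle, not the hatch; the hatch belongs to the opening event.
(d) Not entailed — the narrative places the stirring before the opening, not after.
(e) Entailed — the original entails any weakening of itself; this just drops 'at midnight'.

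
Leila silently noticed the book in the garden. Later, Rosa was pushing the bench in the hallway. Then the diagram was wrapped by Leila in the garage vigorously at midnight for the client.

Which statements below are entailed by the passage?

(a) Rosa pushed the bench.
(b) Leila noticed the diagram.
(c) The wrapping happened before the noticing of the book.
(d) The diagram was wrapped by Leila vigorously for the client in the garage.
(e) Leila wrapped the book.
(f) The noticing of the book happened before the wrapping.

(a), (d), (f)

(a) Entailed — 'push' is an activity; 'was pushing' entails that some pushing happened, so 'pushed' holds.
(b) Not entailed — Leila noticed the book, not the diagram; the diagram belongs to the wrapping event.
(c) Not entailed — the narrative places the noticing before the wrapping, not after.
(d) Entailed — every conjunct here is already in the original wrapping event.
(e) Not entailed — Leila wrapped the diagram, not the book; the book belongs to the noticing event.
(f) Entailed — the narrative places the noticing before the wrapping.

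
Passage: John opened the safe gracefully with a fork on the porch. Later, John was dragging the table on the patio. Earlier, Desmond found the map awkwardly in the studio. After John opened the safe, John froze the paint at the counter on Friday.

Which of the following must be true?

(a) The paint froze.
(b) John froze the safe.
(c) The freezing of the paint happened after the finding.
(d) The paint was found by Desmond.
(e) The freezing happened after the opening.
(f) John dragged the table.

(a) Entailed — 'John froze the paint' is causative; it entails the inchoative 'the paint froze'.
(b) Not entailed — John froze the paint, not the safe; the safe belongs to the opening event.
(c) Not entailed — the narrative doesn't order the finding relative to the freezing.
(d) Not entailed — Desmond found the map, not the paint; the paint belongs to the freezing event.
(e) Entailed — the narrative places the opening before the freezing.
(f) Entailed — 'drag' is an activity; 'was dragging' entails that some dragging happened, so 'dragged' holds.

(a), (e), (f)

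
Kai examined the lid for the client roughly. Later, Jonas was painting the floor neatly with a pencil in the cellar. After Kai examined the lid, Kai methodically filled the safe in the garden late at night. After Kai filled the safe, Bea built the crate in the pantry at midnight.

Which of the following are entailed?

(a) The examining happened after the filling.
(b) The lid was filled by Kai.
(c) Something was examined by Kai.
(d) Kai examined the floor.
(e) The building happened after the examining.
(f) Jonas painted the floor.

(c), (e)

(a) Not entailed — the narrative places the examining before the filling, not after.
(b) Not entailed — Kai filled the safe, not the lid; the lid belongs to the examining event.
(c) Entailed — this follows by dropping conjuncts from the examining event's description.
(d) Not entailed — Kai examined the lid, not the floor; the floor belongs to the painting event.
(e) Entailed — the narrative places the examining before the building.
(f) Not entailed — 'was painting' is progressive on an accomplishment; it does not entail the completed 'painted'.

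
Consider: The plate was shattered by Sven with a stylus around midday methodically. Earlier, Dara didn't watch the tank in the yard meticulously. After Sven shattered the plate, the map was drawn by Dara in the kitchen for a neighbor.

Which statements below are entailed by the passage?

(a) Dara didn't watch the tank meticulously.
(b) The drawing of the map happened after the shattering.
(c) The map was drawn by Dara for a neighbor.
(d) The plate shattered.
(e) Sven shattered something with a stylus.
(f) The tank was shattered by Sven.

(b), (c), (d), (e)

(a) Not entailed — dropping 'in the yard' under negation is not valid — the original leaves open that Dara watched the tank some other way.
(b) Entailed — the narrative places the shattering before the drawing.
(c) Entailed — this follows by dropping conjuncts from the drawing event's description.
(d) Entailed — 'Sven shattered the plate' is causative; it entails the inchoative 'the plate shattered'.
(e) Entailed — the original entails any weakening of itself; this just drops 'around midday', 'methodically' and generalizes the patient.
(f) Not entailed — Sven shattered the plate, not the tank; the tank belongs to the watching event.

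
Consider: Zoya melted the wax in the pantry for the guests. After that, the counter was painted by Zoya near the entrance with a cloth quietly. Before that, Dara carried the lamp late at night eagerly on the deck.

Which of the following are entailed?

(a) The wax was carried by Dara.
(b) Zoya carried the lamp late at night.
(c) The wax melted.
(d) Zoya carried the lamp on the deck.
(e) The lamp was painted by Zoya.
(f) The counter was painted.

(c), (f)

(a) Not entailed — Dara carried the lamp, not the wax; the wax belongs to the melting event.
(b) Not entailed — the passage has Dara carrying the lamp, not Zoya.
(c) Entailed — 'Zoya melted the wax' is causative; it entails the inchoative 'the wax melted'.
(d) Not entailed — the passage has Dara carrying the lamp, not Zoya.
(e) Not entailed — Zoya painted the counter, not the lamp; the lamp belongs to the carrying event.
(f) Entailed — the original entails any weakening of itself; this just drops 'near the entrance', 'with a cloth', 'quietly' and generalizes the agent.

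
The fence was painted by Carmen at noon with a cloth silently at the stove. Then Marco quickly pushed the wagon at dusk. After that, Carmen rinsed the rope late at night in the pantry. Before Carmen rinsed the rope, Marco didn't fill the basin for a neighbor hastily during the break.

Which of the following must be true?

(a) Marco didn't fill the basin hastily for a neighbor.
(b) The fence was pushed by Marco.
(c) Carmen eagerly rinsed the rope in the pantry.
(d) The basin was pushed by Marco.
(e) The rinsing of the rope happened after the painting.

(e)

(a) Not entailed — dropping 'during the break' under negation is not valid — the original leaves open that Marco filled the basin some other way.
(b) Not entailed — Marco pushed the wagon, not the fence; the fence belongs to the painting event.
(c) Not entailed — 'eagerly' adds information not in the original event.
(d) Not entailed — Marco pushed the wagon, not the basin; the basin belongs to the filling event.
(e) Entailed — the narrative places the painting before the rinsing.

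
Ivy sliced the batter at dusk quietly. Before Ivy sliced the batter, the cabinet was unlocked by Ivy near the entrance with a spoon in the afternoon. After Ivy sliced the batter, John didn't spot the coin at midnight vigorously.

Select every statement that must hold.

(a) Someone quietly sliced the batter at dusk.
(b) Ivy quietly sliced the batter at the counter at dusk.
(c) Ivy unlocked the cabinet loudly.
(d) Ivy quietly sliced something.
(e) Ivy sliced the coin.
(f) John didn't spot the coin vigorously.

(a) Entailed — the original entails any weakening of itself; this just generalizes the agent.
(b) Not entailed — 'at the counter' adds information not in the original event.
(c) Not entailed — 'loudly' adds information not in the original event.
(d) Entailed — every conjunct here is already in the original slicing event.
(e) Not entailed — Ivy sliced the batter, not the coin; the coin belongs to the spotting event.
(f) Not entailed — dropping 'at midnight' under negation is not valid — the original leaves open that John spotted the coin some other way.

(a), (d)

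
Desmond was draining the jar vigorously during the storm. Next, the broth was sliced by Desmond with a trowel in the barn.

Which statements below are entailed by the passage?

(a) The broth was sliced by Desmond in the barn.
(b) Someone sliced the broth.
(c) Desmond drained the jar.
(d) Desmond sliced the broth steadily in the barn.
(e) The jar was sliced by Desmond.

(a), (b)

(a) Entailed — this follows by dropping conjuncts from the slicing event's description.
(b) Entailed — dropping 'in the barn', 'with a trowel' and generalizing the agent leaves a sub-description the original still satisfies.
(c) Not entailed — 'was draining' is progressive on an accomplishment; it does not entail the completed 'drained'.
(d) Not entailed — 'steadily' adds information not in the original event.
(e) Not entailed — Desmond sliced the broth, not the jar; the jar belongs to the draining event.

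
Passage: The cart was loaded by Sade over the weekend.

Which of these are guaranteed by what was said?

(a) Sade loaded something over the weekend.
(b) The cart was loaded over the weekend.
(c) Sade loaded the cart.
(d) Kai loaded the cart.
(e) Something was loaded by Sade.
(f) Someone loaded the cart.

(a), (b), (c), (e), (f)

(a) Entailed — the original entails any weakening of itself; this just generalizes the patient.
(b) Entailed — generalizing the agent leaves a sub-description the original still satisfies.
(c) Entailed — dropping 'over the weekend' leaves a sub-description the original still satisfies.
(d) Not entailed — the passage has Sade loading the cart, not Kai.
(e) Entailed — dropping 'over the weekend' and generalizing the patient leaves a sub-description the original still satisfies.
(f) Entailed — dropping 'over the weekend' and generalizing the agent leaves a sub-description the original still satisfies.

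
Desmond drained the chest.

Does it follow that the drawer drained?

no

Nothing is said about any drawer; only the chest is affected.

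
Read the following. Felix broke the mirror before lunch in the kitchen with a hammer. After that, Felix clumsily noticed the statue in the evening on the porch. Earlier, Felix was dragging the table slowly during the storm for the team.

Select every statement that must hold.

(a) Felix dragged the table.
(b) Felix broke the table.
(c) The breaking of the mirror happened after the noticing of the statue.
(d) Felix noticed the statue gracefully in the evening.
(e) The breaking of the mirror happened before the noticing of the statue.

(a), (e)

(a) Entailed — 'drag' is an activity; 'was dragging' entails that some dragging happened, so 'dragged' holds.
(b) Not entailed — Felix broke the mirror, not the table; the table belongs to the dragging event.
(c) Not entailed — the narrative places the breaking before the noticing, not after.
(d) Not entailed — 'gracefully' adds a manner not in (and inconsistent with) the original.
(e) Entailed — the narrative places the breaking before the noticing.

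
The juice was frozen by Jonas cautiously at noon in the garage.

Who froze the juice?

'Jonas' marks the agent of the freezing event.

Jonas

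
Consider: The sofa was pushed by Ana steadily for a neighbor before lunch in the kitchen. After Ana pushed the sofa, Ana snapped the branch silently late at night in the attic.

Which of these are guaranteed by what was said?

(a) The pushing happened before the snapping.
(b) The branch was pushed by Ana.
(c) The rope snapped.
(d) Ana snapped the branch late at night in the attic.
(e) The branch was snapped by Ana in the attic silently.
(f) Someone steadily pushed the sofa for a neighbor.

(a), (d), (e), (f)

(a) Entailed — the narrative places the pushing before the snapping.
(b) Not entailed — Ana pushed the sofa, not the branch; the branch belongs to the snapping event.
(c) Not entailed — the branch is what snapped, not the rope.
(d) Entailed — this follows by dropping conjuncts from the snapping event's description.
(e) Entailed — this follows by dropping conjuncts from the snapping event's description.
(f) Entailed — dropping 'in the kitchen', 'before lunch' and generalizing the agent leaves a sub-description the original still satisfies.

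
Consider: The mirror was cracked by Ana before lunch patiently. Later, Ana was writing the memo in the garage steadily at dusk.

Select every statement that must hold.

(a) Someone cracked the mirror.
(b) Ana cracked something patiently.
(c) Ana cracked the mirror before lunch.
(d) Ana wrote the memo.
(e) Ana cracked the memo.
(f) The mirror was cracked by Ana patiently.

(a) Entailed — this follows by dropping conjuncts from the cracking event's description.
(b) Entailed — dropping 'before lunch' and generalizing the patient leaves a sub-description the original still satisfies.
(c) Entailed — dropping 'patiently' leaves a sub-description the original still satisfies.
(d) Not entailed — 'was writing' is progressive on an accomplishment; it does not entail the completed 'wrote'.
(e) Not entailed — Ana cracked the mirror, not the memo; the memo belongs to the writing event.
(f) Entailed — dropping 'before lunch' leaves a sub-description the original still satisfies.

(a), (b), (c), (f)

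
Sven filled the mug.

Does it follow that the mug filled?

'Sven filled the mug' is the causative; it entails the inchoative 'the mug filled'.

yes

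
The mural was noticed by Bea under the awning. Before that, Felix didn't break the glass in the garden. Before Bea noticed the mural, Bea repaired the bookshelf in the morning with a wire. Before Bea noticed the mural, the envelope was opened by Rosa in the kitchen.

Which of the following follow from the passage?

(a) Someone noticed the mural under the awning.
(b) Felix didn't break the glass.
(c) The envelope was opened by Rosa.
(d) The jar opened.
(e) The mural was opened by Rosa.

(a) Entailed — this follows by dropping conjuncts from the noticing event's description.
(b) Not entailed — dropping 'in the garden' under negation is not valid — the original leaves open that Felix broke the glass some other way.
(c) Entailed — dropping 'in the kitchen' leaves a sub-description the original still satisfies.
(d) Not entailed — the envelope is what opened, not the jar.
(e) Not entailed — Rosa opened the envelope, not the mural; the mural belongs to the noticing event.

(a), (c)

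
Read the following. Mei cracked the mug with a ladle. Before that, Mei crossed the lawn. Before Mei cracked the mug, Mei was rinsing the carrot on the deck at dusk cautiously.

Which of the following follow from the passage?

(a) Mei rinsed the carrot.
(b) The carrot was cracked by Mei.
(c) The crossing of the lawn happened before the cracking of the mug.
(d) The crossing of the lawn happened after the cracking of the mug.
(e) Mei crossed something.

(a), (c), (e)

(a) Entailed — 'rinse' is an activity; 'was rinsing' entails that some rinsing happened, so 'rinsed' holds.
(b) Not entailed — Mei cracked the mug, not the carrot; the carrot belongs to the rinsing event.
(c) Entailed — the narrative places the crossing before the cracking.
(d) Not entailed — the narrative places the crossing before the cracking, not after.
(e) Entailed — generalizing the patient leaves a sub-description the original still satisfies.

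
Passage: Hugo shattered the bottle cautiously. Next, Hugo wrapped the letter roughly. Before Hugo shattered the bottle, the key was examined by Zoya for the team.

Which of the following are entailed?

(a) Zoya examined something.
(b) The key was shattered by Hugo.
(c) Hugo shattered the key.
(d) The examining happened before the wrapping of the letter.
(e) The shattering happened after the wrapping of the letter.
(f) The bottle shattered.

(a), (d), (f)

(a) Entailed — this follows by dropping conjuncts from the examining event's description.
(b) Not entailed — Hugo shattered the bottle, not the key; the key belongs to the examining event.
(c) Not entailed — Hugo shattered the bottle, not the key; the key belongs to the examining event.
(d) Entailed — the narrative places the examining before the wrapping.
(e) Not entailed — the narrative places the shattering before the wrapping, not after.
(f) Entailed — 'Hugo shattered the bottle' is causative; it entails the inchoative 'the bottle shattered'.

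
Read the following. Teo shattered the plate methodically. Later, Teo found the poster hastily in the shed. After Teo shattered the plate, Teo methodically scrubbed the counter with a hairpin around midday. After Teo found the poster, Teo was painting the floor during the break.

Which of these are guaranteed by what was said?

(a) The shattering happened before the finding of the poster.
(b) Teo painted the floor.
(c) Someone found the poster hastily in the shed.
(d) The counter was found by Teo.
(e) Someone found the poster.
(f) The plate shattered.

(a) Entailed — the narrative places the shattering before the finding.
(b) Not entailed — 'was painting' is progressive on an accomplishment; it does not entail the completed 'painted'.
(c) Entailed — the original entails any weakening of itself; this just generalizes the agent.
(d) Not entailed — Teo found the poster, not the counter; the counter belongs to the scrubbing event.
(e) Entailed — every conjunct here is already in the original finding event.
(f) Entailed — 'Teo shattered the plate' is causative; it entails the inchoative 'the plate shattered'.

(a), (c), (e), (f)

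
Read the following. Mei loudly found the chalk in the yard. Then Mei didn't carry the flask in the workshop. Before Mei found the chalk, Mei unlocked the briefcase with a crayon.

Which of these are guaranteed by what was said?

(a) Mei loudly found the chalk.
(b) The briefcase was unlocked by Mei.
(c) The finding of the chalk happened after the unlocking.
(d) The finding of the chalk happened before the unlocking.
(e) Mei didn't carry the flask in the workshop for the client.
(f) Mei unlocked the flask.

(a), (b), (c), (e)

(a) Entailed — this follows by dropping conjuncts from the finding event's description.
(b) Entailed — dropping 'with a crayon' leaves a sub-description the original still satisfies.
(c) Entailed — the narrative places the unlocking before the finding.
(d) Not entailed — the narrative places the unlocking before the finding, not after.
(e) Entailed — under negation, adding a further restriction is entailed: if no such carrying event occurred, none occurred for the client either.
(f) Not entailed — Mei unlocked the briefcase, not the flask; the flask belongs to the carrying event.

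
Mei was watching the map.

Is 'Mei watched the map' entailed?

yes

'watch' is atelic; if Mei was watching the map, then Mei watched the map (for some time).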